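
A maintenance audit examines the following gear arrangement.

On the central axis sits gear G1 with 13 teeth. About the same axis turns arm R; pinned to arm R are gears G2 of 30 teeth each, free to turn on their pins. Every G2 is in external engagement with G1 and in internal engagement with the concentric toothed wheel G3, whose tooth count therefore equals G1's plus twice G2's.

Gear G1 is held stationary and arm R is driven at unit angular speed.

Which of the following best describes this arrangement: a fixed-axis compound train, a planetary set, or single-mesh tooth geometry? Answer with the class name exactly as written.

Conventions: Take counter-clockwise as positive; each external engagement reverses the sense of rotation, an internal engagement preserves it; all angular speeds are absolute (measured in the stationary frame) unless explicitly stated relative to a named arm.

planetary set

recognized (axles ride arm R): planetary set, 13/30/73 teeth
classification: planetary set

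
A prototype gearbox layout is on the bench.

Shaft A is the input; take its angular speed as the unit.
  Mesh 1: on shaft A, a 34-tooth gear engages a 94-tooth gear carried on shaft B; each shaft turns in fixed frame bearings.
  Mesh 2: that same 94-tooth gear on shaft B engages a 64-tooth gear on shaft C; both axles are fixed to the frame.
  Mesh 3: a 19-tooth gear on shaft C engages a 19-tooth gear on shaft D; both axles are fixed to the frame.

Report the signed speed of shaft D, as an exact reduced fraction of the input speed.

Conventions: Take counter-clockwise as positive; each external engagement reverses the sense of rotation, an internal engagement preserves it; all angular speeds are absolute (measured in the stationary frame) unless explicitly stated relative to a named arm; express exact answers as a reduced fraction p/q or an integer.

-17/32

3-mesh fixed-axis compound train (all bearings frame-fixed)
mesh 1 [34T→94T]: |ω|/ω_in = 1×34/94 = 17/47, sense flips to −
mesh 2 [94T→64T]: |ω|/ω_in = (17/47)×94/64 = 17/32, sense flips to +
mesh 3 [19T→19T]: |ω|/ω_in = (17/32)×19/19 = 17/32, sense flips to −
signed output speed (× input speed) = -17/32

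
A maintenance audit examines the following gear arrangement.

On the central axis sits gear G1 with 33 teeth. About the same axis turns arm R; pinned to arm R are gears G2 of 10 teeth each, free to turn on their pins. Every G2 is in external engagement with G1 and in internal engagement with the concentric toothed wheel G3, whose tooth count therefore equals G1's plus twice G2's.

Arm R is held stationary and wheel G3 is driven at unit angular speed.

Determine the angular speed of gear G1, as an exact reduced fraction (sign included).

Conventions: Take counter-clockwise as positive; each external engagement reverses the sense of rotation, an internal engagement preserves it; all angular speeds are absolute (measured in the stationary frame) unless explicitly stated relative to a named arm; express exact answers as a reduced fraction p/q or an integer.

topology: planetary set — G1 33T / G2 10T / G3 53T, arm = carrier (Willis)
ring teeth: 33 + 2·10 = 53
33(ω_sun−ω_arm) = −53(ω_ring−ω_arm),  ω_arm = 0, ω_ring = 1
ω_sun = 0 − (53/33)(1−0) = -53/33
exact speed ratio = -53/33

-53/33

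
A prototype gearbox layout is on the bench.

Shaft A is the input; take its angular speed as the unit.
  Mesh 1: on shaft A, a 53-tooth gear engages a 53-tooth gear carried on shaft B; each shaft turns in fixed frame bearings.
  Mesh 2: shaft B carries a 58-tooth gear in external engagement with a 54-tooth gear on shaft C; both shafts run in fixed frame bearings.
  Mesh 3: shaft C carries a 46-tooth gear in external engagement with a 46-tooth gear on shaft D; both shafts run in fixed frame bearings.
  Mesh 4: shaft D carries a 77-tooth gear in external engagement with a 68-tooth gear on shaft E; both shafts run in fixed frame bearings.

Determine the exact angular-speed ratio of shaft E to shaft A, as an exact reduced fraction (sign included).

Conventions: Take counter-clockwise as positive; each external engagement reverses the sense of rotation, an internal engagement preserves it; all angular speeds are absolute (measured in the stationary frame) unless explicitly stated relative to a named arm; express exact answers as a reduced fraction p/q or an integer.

class = fixed-axis compound train [4 meshes; 4 ratios multiply, 4 sense flips]
mesh 1 [53T→53T]: running ratio 1, sense −
mesh 2 [58T→54T]: running ratio 29/27, sense +
mesh 3 [46T→46T]: running ratio 29/27, sense −
mesh 4 [77T→68T]: running ratio 2233/1836, sense +
ω_out/ω_in = 2233/1836

2233/1836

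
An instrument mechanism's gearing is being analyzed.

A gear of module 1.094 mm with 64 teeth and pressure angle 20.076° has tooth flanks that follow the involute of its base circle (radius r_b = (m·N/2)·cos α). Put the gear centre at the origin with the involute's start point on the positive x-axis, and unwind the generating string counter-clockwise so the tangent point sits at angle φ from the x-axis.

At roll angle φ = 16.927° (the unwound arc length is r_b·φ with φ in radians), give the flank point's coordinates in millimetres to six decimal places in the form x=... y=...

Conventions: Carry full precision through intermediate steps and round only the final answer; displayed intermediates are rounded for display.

x=34.284610 y=0.280155

single-mesh involute tooth geometry (64T wheel at module 1.094)
pitch radius r_p = m·N/2 = 1.094·64/2 = 35.008000
base radius r_b = r_p·cos α = 35.008000·cos 20.076° = 32.880848
roll angle φ = 16.927° = 0.29543188 rad
x = r_b·(cos φ + φ·sin φ) = 34.284610
y = r_b·(sin φ − φ·cos φ) = 0.280155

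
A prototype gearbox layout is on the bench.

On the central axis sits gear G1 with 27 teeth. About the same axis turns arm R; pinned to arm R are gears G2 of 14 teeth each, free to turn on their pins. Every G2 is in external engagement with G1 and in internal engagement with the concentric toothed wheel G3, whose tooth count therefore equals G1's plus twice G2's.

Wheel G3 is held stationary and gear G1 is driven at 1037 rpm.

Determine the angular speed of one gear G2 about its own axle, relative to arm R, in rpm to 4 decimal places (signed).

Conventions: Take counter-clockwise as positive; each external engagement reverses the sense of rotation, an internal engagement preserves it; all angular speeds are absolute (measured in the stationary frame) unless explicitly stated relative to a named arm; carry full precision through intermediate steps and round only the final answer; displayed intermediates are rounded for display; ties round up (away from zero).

planetary set (27T centre, 14T on arm, 55T internal) — Willis relation
normalise by the input: solve with ω_sun = 1, then scale by 1037 rpm
ring teeth: 27 + 2·14 = 55
27(ω_sun−ω_arm) = −55(ω_ring−ω_arm),  ω_ring = 0, ω_sun = 1
27(1−ω_arm) = −55(0−ω_arm)  ⇒  82·ω_arm = 27  ⇒  ω_arm = 27/82
sun–planet mesh: 27·(1−27/82) = −14·(ω_p−ω_arm)  ⇒  ω_p−ω_arm = -1485/1148
scale: ω_p−ω_arm = -1485/1148 × 1037 rpm = -1341.4155 rpm

-1341.4155 rpm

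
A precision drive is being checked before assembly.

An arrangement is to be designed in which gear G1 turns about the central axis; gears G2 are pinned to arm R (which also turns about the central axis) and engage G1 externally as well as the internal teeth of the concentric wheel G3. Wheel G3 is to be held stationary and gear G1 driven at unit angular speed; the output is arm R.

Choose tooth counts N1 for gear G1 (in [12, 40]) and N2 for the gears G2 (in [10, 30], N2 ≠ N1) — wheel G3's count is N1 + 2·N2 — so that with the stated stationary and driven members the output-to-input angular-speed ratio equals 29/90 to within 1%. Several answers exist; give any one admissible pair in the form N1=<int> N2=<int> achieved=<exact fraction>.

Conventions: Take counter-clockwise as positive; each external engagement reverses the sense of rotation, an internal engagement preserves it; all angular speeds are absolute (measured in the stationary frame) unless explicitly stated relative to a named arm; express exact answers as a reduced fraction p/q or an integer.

N1=29 N2=16 achieved=29/90

topology: planetary set — design target 29/90, arm = carrier (Willis)
Willis with ω_ring = 0: ω_arm/ω_sun = N1/(N1+N3); set equal to 29/90  ⇒  N3/N1 = 1/(29/90) − 1 = 61/29
N3 = N1 + 2·N2  ⇒  N2/N1 = (N3/N1 − 1)/2 = (61/29 − 1)/2 = 16/29
smallest multiple with N1 ≥ 12 and N2 ≥ 10: k = 1  ⇒  N1 = 1·29 = 29, N2 = 1·16 = 16 (N1 ≤ 40, N2 ≤ 30, N2 ≠ N1 ✓), N3 = 29 + 2·16 = 61
check: N1/(N1+N3) with N1 = 29, N3 = 61 gives 29/90; |achieved − target| = 0 ≤ 29/9000 ✓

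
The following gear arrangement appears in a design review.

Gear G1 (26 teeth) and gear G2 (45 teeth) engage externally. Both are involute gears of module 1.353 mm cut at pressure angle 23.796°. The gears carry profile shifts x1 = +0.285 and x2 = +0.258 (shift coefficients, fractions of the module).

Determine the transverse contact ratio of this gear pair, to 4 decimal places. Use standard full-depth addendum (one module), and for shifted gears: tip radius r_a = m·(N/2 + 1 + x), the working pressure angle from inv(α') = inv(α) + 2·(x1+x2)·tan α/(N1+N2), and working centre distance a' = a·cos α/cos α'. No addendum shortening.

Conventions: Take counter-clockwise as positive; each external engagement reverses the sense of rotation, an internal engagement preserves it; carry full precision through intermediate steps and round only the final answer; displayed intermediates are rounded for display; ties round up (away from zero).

recognized (one external pair, fixed centres): single-mesh tooth geometry, m = 1.353, N1 = 26, N2 = 45
base radii: r_b1 = 16.093721, r_b2 = 27.854517
tip radii: r_a1 = 19.327605, r_a2 = 32.144574
inv(α') = inv(23.796°) + 2·(+0.285+0.258)·tan α/(26+45) = 0.03239558  ⇒  α' = 25.61999°
a' = a·cos α / cos α' = 48.0315·cos 23.796°/cos 25.61999° = 48.740299
action lengths: √(r_a1²−r_b1²) = 10.702731, √(r_a2²−r_b2²) = 16.043675
base pitch p_b = π·m·cos α = 3.889224
CR = (10.702731 + 16.043675 − 48.740299·sin 25.61999°)/3.889224 = 1.458154
contact ratio ≈ 1.4582

1.4582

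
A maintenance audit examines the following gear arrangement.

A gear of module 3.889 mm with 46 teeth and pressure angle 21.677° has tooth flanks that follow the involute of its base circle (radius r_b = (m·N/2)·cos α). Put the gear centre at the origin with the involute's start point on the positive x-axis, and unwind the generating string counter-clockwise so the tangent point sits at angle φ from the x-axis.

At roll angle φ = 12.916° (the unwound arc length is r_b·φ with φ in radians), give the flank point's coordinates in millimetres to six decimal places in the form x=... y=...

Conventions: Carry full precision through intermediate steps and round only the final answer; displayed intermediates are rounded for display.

x=85.206633 y=0.315791

single-mesh involute tooth geometry (46T wheel at module 3.889)
pitch radius r_p = m·N/2 = 3.889·46/2 = 89.447000
base radius r_b = r_p·cos α = 89.447000·cos 21.677° = 83.121391
roll angle φ = 12.916° = 0.22542673 rad
x = r_b·(cos φ + φ·sin φ) = 85.206633
y = r_b·(sin φ − φ·cos φ) = 0.315791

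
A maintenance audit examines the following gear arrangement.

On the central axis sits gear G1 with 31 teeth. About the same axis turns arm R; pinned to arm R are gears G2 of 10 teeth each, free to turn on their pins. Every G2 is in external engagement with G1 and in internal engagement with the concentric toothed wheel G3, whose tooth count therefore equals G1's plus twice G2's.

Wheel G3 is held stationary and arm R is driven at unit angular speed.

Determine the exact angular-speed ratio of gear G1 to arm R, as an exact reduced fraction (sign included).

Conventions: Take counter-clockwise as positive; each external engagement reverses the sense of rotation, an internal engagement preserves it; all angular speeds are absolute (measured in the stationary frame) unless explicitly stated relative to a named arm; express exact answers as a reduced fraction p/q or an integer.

82/31

topology: planetary set — G1 31T / G2 10T / G3 51T, arm = carrier (Willis)
ring teeth: 31 + 2·10 = 51
31(ω_sun−ω_arm) = −51(ω_ring−ω_arm),  ω_ring = 0, ω_arm = 1
ω_sun = 1 − (51/31)(0−1) = 82/31
ω_out/ω_in = 82/31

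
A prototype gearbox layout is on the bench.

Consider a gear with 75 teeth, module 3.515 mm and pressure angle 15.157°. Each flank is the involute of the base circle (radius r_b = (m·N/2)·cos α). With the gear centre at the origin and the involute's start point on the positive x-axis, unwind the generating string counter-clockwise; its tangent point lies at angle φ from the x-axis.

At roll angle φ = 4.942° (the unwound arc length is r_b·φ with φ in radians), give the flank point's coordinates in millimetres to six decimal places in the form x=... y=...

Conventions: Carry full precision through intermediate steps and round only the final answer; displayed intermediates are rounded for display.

x=127.699529 y=0.027194

topology: single-mesh involute geometry — m = 3.515, N = 75
pitch radius r_p = m·N/2 = 3.515·75/2 = 131.812500
base radius r_b = r_p·cos α = 131.812500·cos 15.157° = 127.227138
roll angle φ = 4.942° = 0.08625417 rad
x = r_b·(cos φ + φ·sin φ) = 127.699529
y = r_b·(sin φ − φ·cos φ) = 0.027194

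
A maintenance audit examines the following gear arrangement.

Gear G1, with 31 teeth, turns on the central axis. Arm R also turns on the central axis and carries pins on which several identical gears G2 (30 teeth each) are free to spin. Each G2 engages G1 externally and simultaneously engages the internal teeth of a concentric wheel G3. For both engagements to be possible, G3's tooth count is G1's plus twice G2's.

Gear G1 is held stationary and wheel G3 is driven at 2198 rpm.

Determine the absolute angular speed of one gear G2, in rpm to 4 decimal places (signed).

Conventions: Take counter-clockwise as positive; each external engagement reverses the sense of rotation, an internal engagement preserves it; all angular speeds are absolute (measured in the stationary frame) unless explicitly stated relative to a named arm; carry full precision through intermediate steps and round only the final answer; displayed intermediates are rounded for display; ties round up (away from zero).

+3333.6333 rpm

topology: planetary set — G1 31T / G2 30T / G3 91T, arm = carrier (Willis)
normalise by the input: solve with ω_ring = 1, then scale by 2198 rpm
ring teeth: 31 + 2·30 = 91
31(ω_sun−ω_arm) = −91(ω_ring−ω_arm),  ω_sun = 0, ω_ring = 1
31(0−ω_arm) = −91(1−ω_arm)  ⇒  122·ω_arm = 91  ⇒  ω_arm = 91/122
sun–planet mesh: 31·(0−91/122) = −30·(ω_p−ω_arm)  ⇒  ω_p−ω_arm = 2821/3660
ω_p = 91/122 + 2821/3660 = 91/60
scale: ω_p = 91/60 × 2198 rpm = +3333.6333 rpm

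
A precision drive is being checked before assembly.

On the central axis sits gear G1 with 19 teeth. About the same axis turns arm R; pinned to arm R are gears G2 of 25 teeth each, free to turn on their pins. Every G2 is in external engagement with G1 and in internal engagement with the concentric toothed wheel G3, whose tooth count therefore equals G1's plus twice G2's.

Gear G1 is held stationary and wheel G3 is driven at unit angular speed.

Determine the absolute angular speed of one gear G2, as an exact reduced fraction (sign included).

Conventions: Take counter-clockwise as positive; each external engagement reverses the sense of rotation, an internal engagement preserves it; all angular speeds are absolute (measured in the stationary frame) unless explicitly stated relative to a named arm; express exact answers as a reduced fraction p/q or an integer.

recognized (axles ride arm R): planetary set, 19/25/69 teeth
ring teeth: 19 + 2·25 = 69
19(ω_sun−ω_arm) = −69(ω_ring−ω_arm),  ω_sun = 0, ω_ring = 1
19(0−ω_arm) = −69(1−ω_arm)  ⇒  88·ω_arm = 69  ⇒  ω_arm = 69/88
sun–planet mesh: 19·(0−69/88) = −25·(ω_p−ω_arm)  ⇒  ω_p−ω_arm = 1311/2200
ω_p = 69/88 + 1311/2200 = 69/50
exact speed ratio = 69/50

69/50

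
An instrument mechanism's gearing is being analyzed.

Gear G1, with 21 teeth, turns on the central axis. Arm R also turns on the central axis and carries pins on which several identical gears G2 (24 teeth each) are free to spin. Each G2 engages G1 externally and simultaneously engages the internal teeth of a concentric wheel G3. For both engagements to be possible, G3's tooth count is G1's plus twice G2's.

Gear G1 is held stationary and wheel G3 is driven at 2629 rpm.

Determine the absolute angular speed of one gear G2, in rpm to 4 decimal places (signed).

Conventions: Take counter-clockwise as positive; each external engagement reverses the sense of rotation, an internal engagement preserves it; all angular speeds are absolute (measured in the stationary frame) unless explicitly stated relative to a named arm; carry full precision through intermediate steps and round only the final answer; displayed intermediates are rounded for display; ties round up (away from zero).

topology: planetary set — G1 21T / G2 24T / G3 69T, arm = carrier (Willis)
normalise by the input: solve with ω_ring = 1, then scale by 2629 rpm
ring teeth: 21 + 2·24 = 69
21(ω_sun−ω_arm) = −69(ω_ring−ω_arm),  ω_sun = 0, ω_ring = 1
21(0−ω_arm) = −69(1−ω_arm)  ⇒  90·ω_arm = 69  ⇒  ω_arm = 23/30
sun–planet mesh: 21·(0−23/30) = −24·(ω_p−ω_arm)  ⇒  ω_p−ω_arm = 161/240
ω_p = 23/30 + 161/240 = 23/16
scale: ω_p = 23/16 × 2629 rpm = +3779.1875 rpm

+3779.1875 rpm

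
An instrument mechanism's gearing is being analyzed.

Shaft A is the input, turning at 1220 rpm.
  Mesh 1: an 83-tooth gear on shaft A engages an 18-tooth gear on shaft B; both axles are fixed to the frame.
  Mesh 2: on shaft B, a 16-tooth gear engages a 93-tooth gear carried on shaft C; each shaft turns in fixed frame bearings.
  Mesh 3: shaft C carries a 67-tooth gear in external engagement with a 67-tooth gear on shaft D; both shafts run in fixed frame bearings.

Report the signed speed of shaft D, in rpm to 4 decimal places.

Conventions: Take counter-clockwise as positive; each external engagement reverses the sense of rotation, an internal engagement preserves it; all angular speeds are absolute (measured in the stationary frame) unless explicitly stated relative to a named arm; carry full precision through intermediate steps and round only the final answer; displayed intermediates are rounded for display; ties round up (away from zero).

recognized (4 fixed axles, 3 meshes): fixed-axis compound train
mesh 1 [83T→18T]: ω = 1220.0000×83/18 = 5625.5556 rpm, sense flips to −
mesh 2 [16T→93T]: ω = 5625.5556×16/93 = 967.8375 rpm, sense flips to +
mesh 3 [67T→67T]: ω = 967.8375×67/67 = 967.8375 rpm, sense flips to −
signed output speed = -967.8375 rpm

-967.8375 rpm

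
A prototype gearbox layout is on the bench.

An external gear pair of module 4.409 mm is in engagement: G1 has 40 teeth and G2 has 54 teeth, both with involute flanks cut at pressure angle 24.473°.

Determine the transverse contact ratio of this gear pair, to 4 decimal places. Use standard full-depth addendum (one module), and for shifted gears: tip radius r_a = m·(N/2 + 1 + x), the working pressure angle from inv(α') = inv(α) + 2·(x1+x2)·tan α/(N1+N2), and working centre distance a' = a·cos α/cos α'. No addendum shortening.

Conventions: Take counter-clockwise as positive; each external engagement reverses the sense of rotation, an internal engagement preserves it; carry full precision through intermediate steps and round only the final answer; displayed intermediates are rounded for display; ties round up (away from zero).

recognized (one external pair, fixed centres): single-mesh tooth geometry, m = 4.409, N1 = 40, N2 = 54
base radii: r_b1 = 80.257608, r_b2 = 108.347771
tip radii: r_a1 = 92.589000, r_a2 = 123.452000
no profile shift: α' = α, a' = a
action lengths: √(r_a1²−r_b1²) = 46.167513, √(r_a2²−r_b2²) = 59.170574
base pitch p_b = π·m·cos α = 12.606836
CR = (46.167513 + 59.170574 − 207.223000·sin 24.47300°)/12.606836 = 1.546223
contact ratio ≈ 1.5462

1.5462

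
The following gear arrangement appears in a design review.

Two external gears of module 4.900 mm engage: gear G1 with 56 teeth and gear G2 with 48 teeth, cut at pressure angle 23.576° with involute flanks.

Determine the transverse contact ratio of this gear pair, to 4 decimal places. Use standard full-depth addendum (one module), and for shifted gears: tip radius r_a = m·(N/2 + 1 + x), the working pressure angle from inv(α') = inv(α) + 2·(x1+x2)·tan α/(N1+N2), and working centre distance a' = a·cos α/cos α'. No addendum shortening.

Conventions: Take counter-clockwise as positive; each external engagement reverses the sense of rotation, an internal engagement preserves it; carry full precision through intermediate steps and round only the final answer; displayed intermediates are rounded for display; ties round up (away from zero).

topology: single-mesh involute geometry — m = 4.900, 56T/48T pair
base radii: r_b1 = 125.747964, r_b2 = 107.783969
tip radii: r_a1 = 142.100000, r_a2 = 122.500000
no profile shift: α' = α, a' = a
action lengths: √(r_a1²−r_b1²) = 66.180508, √(r_a2²−r_b2²) = 58.213968
base pitch p_b = π·m·cos α = 14.108889
CR = (66.180508 + 58.213968 − 254.800000·sin 23.57600°)/14.108889 = 1.593560
contact ratio ≈ 1.5936

1.5936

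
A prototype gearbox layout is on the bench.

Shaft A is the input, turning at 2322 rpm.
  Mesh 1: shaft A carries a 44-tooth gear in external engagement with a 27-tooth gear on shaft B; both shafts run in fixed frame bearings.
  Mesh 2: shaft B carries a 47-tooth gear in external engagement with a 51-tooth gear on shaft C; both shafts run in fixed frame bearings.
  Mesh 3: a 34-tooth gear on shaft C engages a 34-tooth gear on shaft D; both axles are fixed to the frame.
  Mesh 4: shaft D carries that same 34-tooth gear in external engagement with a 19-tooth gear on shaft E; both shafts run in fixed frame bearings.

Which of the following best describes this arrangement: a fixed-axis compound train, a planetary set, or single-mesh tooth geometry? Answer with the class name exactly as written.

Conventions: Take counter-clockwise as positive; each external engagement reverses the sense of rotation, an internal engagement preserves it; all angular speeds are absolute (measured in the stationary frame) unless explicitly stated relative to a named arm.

fixed-axis compound train

recognized (5 fixed axles, 4 meshes): fixed-axis compound train
classification: fixed-axis compound train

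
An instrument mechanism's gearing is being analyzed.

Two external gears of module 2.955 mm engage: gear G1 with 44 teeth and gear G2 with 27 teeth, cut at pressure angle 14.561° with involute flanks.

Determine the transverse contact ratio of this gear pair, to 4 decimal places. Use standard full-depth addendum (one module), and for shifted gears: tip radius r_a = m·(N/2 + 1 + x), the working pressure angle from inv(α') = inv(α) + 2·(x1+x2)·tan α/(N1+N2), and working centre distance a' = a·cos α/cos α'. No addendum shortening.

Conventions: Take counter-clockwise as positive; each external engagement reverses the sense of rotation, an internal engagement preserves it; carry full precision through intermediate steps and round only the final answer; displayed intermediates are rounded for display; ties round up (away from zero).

single-mesh involute tooth geometry (44T engaging 27T at module 2.955)
base radii: r_b1 = 62.921913, r_b2 = 38.611174
tip radii: r_a1 = 67.965000, r_a2 = 42.847500
no profile shift: α' = α, a' = a
action lengths: √(r_a1²−r_b1²) = 25.691907, √(r_a2²−r_b2²) = 18.576477
base pitch p_b = π·m·cos α = 8.985228
CR = (25.691907 + 18.576477 − 104.902500·sin 14.56100°)/8.985228 = 1.991578
contact ratio ≈ 1.9916

1.9916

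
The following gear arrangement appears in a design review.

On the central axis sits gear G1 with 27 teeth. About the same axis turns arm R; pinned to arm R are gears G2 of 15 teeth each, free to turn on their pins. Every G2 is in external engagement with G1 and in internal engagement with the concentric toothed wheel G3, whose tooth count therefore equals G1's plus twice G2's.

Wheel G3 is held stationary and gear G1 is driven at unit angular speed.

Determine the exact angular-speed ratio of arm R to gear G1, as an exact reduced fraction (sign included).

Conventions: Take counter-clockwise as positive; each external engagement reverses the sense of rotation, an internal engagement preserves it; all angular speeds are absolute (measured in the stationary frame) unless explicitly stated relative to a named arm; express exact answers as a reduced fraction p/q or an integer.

recognized (axles ride arm R): planetary set, 27/15/57 teeth
ring teeth: 27 + 2·15 = 57
27(ω_sun−ω_arm) = −57(ω_ring−ω_arm),  ω_ring = 0, ω_sun = 1
27(1−ω_arm) = −57(0−ω_arm)  ⇒  84·ω_arm = 27  ⇒  ω_arm = 9/28
ω_out/ω_in = 9/28

9/28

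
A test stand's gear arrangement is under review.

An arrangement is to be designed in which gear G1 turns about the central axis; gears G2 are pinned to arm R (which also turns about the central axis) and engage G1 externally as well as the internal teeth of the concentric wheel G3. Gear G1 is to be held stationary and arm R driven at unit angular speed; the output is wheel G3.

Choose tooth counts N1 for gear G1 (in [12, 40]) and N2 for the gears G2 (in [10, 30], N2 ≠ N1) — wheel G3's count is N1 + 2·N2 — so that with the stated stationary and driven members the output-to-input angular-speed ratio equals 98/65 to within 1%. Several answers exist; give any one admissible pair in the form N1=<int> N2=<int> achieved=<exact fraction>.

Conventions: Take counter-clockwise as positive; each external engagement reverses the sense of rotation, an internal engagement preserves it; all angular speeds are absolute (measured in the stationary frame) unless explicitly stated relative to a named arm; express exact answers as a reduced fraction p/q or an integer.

N1=33 N2=16 achieved=98/65

design class (target 98/65): planetary set
Willis with ω_sun = 0: ω_ring/ω_arm = (N1+N3)/N3; set equal to 98/65  ⇒  N3/N1 = 1/(98/65 − 1) = 65/33
N3 = N1 + 2·N2  ⇒  N2/N1 = (N3/N1 − 1)/2 = (65/33 − 1)/2 = 16/33
smallest multiple with N1 ≥ 12 and N2 ≥ 10: k = 1  ⇒  N1 = 1·33 = 33, N2 = 1·16 = 16 (N1 ≤ 40, N2 ≤ 30, N2 ≠ N1 ✓), N3 = 33 + 2·16 = 65
check: (N1+N3)/N3 with N1 = 33, N3 = 65 gives 98/65; |achieved − target| = 0 ≤ 49/3250 ✓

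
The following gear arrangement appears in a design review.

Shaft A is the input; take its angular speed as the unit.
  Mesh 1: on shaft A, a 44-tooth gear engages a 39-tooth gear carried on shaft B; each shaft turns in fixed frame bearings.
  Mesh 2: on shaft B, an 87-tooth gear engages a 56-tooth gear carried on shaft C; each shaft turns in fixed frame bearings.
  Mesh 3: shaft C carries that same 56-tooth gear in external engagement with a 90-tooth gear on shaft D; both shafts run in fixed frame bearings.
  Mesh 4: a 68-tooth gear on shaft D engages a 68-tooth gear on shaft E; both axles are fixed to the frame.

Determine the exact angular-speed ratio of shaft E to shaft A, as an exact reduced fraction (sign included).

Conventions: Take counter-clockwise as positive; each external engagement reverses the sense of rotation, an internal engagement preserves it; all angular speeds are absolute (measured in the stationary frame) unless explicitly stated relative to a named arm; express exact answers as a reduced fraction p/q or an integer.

class = fixed-axis compound train [4 meshes; 4 ratios multiply, 4 sense flips]
mesh 1 [44T→39T]: running ratio 44/39, sense −
mesh 2 [87T→56T]: running ratio 319/182, sense +
mesh 3 [56T→90T]: running ratio 638/585, sense −
mesh 4 [68T→68T]: running ratio 638/585, sense +
ω_out/ω_in = 638/585

638/585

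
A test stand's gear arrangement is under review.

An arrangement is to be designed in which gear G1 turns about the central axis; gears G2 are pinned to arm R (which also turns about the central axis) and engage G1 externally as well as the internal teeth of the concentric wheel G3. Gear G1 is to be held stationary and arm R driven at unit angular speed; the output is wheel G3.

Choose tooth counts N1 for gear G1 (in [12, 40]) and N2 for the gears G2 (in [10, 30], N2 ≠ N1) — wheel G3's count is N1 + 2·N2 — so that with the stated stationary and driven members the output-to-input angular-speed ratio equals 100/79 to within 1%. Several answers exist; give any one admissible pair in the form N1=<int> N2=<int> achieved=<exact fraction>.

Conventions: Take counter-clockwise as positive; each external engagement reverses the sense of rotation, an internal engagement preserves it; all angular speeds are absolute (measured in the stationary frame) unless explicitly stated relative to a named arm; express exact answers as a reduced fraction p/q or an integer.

N1=21 N2=29 achieved=100/79

class = planetary set [ratio 100/79 wanted; Willis about the carrier]
Willis with ω_sun = 0: ω_ring/ω_arm = (N1+N3)/N3; set equal to 100/79  ⇒  N3/N1 = 1/(100/79 − 1) = 79/21
N3 = N1 + 2·N2  ⇒  N2/N1 = (N3/N1 − 1)/2 = (79/21 − 1)/2 = 29/21
smallest multiple with N1 ≥ 12 and N2 ≥ 10: k = 1  ⇒  N1 = 1·21 = 21, N2 = 1·29 = 29 (N1 ≤ 40, N2 ≤ 30, N2 ≠ N1 ✓), N3 = 21 + 2·29 = 79
check: (N1+N3)/N3 with N1 = 21, N3 = 79 gives 100/79; |achieved − target| = 0 ≤ 1/79 ✓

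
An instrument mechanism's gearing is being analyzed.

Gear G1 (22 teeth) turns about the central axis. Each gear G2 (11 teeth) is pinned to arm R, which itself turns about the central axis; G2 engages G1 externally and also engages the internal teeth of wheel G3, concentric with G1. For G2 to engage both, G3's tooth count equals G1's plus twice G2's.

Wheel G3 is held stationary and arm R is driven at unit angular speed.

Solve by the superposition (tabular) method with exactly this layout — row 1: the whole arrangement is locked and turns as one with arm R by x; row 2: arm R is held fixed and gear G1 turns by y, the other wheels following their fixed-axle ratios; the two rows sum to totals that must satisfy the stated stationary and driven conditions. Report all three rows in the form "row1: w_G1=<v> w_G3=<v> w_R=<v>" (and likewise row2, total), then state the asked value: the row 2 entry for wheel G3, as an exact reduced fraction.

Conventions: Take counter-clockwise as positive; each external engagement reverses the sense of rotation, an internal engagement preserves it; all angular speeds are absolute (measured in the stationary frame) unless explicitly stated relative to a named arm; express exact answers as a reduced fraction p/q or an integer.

recognized (axles ride arm R): planetary set, 22/11/44 teeth
row 1 — lock + rotate with arm: ω_sun = ω_ring = ω_arm = x
row 2: sun turns y, ring = −(22/44)·y, arm 0
boundary: total ω_ring = x − (22/44)·y = 0 and total ω_arm = x = 1  ⇒  y = 2, x = 1
row 2 ring = −(22/44)·2 = -1
totals (row 1 + row 2): sun 1 + 2 = 3, ring 1 + (-1) = 0, arm 1 + 0 = 1
asked cell (row2, ring) = -1

row1: w_G1=1 w_G3=1 w_R=1
row2: w_G1=2 w_G3=-1 w_R=0
total: w_G1=3 w_G3=0 w_R=1
asked value: -1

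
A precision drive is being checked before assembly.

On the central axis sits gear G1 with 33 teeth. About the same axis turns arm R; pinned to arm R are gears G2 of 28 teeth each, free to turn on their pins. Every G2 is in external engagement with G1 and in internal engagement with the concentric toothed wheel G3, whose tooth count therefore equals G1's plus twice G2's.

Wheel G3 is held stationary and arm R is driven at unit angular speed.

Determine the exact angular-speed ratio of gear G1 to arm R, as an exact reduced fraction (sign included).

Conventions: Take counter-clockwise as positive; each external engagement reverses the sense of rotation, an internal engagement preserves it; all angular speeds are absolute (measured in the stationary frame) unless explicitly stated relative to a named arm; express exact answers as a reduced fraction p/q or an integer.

122/33

topology: planetary set — G1 33T / G2 28T / G3 89T, arm = carrier (Willis)
ring teeth: 33 + 2·28 = 89
33(ω_sun−ω_arm) = −89(ω_ring−ω_arm),  ω_ring = 0, ω_arm = 1
ω_sun = 1 − (89/33)(0−1) = 122/33
ω_out/ω_in = 122/33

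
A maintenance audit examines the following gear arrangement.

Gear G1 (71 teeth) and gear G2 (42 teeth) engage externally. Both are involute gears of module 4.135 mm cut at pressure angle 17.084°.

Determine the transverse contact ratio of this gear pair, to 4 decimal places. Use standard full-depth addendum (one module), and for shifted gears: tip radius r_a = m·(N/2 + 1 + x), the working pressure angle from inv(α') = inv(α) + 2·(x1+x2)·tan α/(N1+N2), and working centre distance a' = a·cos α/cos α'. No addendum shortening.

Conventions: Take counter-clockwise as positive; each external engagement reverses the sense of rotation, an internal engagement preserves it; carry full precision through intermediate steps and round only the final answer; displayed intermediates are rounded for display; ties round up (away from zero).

1.9480

recognized (one external pair, fixed centres): single-mesh tooth geometry, m = 4.135, N1 = 71, N2 = 42
base radii: r_b1 = 140.315294, r_b2 = 83.003413
tip radii: r_a1 = 150.927500, r_a2 = 90.970000
no profile shift: α' = α, a' = a
action lengths: √(r_a1²−r_b1²) = 55.594321, √(r_a2²−r_b2²) = 37.228675
base pitch p_b = π·m·cos α = 12.417282
CR = (55.594321 + 37.228675 − 233.627500·sin 17.08400°)/12.417282 = 1.948047
contact ratio ≈ 1.9480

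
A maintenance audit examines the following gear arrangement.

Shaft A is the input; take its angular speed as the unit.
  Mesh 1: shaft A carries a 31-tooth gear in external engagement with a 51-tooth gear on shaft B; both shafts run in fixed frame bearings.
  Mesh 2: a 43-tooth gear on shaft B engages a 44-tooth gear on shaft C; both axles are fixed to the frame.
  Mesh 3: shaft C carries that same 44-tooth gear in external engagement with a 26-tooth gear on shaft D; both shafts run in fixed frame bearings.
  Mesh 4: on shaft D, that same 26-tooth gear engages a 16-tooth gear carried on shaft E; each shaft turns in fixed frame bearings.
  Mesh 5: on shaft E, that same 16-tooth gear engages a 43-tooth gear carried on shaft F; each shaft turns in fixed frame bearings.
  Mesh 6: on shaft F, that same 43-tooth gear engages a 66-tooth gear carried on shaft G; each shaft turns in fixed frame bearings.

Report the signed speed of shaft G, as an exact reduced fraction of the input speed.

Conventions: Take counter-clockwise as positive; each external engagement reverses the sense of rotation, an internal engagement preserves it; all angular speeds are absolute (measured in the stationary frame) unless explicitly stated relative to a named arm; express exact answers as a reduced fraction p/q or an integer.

1333/3366

6-mesh fixed-axis compound train (all bearings frame-fixed)
mesh 1 [31T→51T]: |ω|/ω_in = 1×31/51 = 31/51, sense flips to −
mesh 2 [43T→44T]: |ω|/ω_in = (31/51)×43/44 = 1333/2244, sense flips to +
mesh 3 [44T→26T]: |ω|/ω_in = (1333/2244)×44/26 = 1333/1326, sense flips to −
mesh 4 [26T→16T]: |ω|/ω_in = (1333/1326)×26/16 = 1333/816, sense flips to +
mesh 5 [16T→43T]: |ω|/ω_in = (1333/816)×16/43 = 31/51, sense flips to −
mesh 6 [43T→66T]: |ω|/ω_in = (31/51)×43/66 = 1333/3366, sense flips to +
signed output speed (× input speed) = 1333/3366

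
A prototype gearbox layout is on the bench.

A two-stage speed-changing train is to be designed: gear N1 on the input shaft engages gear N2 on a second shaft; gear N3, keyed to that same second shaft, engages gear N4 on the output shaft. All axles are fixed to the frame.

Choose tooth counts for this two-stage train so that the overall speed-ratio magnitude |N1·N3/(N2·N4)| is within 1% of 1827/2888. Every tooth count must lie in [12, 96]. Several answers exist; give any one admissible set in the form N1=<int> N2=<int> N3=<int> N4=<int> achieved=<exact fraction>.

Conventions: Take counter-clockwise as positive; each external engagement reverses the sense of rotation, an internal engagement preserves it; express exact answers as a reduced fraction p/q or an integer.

N1=21 N2=38 N3=87 N4=76 achieved=1827/2888

topology: fixed-axis compound train — 2 stages, target 1827/2888
target = 1827/2888 in lowest terms: an exact hit needs N1·N3 = k·1827 and N2·N4 = k·2888 for one integer k, every count in [12, 96]; additionally prefer no 1:1 stage (N1 ≠ N2, N3 ≠ N4)
k = 1: N1·N3 = 1827 = 21·87, N2·N4 = 2888 = 38·76
achieved = 21·87/(38·76) = 1827/2888; |achieved − target| = 0 ≤ 1827/288800 ✓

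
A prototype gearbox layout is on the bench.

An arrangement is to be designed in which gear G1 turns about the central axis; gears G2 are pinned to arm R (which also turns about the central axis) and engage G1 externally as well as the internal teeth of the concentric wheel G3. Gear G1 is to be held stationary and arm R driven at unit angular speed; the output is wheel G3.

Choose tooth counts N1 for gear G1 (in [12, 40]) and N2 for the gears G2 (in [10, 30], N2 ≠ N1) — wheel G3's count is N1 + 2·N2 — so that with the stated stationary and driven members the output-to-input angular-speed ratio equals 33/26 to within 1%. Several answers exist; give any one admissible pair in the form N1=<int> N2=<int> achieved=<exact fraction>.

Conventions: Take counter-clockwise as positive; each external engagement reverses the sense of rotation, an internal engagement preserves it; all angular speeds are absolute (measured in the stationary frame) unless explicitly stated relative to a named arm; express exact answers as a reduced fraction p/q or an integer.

design class (target 33/26): planetary set
Willis with ω_sun = 0: ω_ring/ω_arm = (N1+N3)/N3; set equal to 33/26  ⇒  N3/N1 = 1/(33/26 − 1) = 26/7
N3 = N1 + 2·N2  ⇒  N2/N1 = (N3/N1 − 1)/2 = (26/7 − 1)/2 = 19/14
smallest multiple with N1 ≥ 12 and N2 ≥ 10: k = 1  ⇒  N1 = 1·14 = 14, N2 = 1·19 = 19 (N1 ≤ 40, N2 ≤ 30, N2 ≠ N1 ✓), N3 = 14 + 2·19 = 52
check: (N1+N3)/N3 with N1 = 14, N3 = 52 gives 33/26; |achieved − target| = 0 ≤ 33/2600 ✓

N1=14 N2=19 achieved=33/26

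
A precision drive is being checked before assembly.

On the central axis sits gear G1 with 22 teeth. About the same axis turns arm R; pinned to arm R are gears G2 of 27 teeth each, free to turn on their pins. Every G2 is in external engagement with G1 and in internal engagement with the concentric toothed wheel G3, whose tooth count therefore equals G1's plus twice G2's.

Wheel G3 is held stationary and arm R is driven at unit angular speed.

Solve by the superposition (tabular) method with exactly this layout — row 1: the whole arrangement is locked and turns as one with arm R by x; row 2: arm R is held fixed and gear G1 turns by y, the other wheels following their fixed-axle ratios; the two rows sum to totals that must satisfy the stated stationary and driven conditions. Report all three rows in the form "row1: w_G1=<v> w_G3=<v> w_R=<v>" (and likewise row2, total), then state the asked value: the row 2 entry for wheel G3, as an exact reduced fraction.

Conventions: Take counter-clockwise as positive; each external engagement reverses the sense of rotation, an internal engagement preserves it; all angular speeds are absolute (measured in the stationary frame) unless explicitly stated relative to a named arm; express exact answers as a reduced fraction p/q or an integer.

row1: w_G1=1 w_G3=1 w_R=1
row2: w_G1=38/11 w_G3=-1 w_R=0
total: w_G1=49/11 w_G3=0 w_R=1
asked value: -1

class = planetary set [G3 = 22+2·27 = 76; Willis about the carrier]
row 1 — lock + rotate with arm: ω_sun = ω_ring = ω_arm = x
row 2 — arm fixed, fixed-axis ratios: sun y, ring −(22/76)·y, arm 0
boundary: total ω_ring = x − (22/76)·y = 0 and total ω_arm = x = 1  ⇒  y = 38/11, x = 1
row 2 ring = −(22/76)·38/11 = -1
totals (row 1 + row 2): sun 1 + 38/11 = 49/11, ring 1 + (-1) = 0, arm 1 + 0 = 1
asked cell (row2, ring) = -1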